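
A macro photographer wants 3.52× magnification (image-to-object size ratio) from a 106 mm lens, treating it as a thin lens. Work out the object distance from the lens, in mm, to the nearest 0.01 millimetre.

136.11 mm

With m = dᵢ/dₒ and 1/f = 1/dₒ + 1/dᵢ, substituting dᵢ = m·dₒ gives 1/f = (1 + 1/m)/dₒ, hence dₒ = f·(1 + 1/m).
dₒ = 106 × (1 + 1/3.52) = 106 × 1.28409 ≈ 136.114 mm.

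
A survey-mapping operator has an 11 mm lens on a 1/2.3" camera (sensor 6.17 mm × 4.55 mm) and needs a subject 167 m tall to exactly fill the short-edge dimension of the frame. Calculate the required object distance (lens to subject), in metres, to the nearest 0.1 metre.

W: 167 m = 167000 mm.
Magnification m = h/W = dᵢ/dₒ; combined with 1/f = 1/dₒ + 1/dᵢ this gives dₒ = f·(1 + W/h).
dₒ = 11 mm × (1 + 167000/4.55) = 11 × 36704.2967 ≈ 403747.264 mm = 403.747 m.

403.7 m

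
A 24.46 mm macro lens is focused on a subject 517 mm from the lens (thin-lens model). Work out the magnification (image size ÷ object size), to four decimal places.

0.0497×

Thin lens: 1/f = 1/dₒ + 1/dᵢ → 1/dᵢ = 1/24.46 − 1/517 = 0.0389488 mm⁻¹, so dᵢ ≈ 25.6747 mm.
Magnification m = dᵢ/dₒ = 25.6747/517 ≈ 0.04966.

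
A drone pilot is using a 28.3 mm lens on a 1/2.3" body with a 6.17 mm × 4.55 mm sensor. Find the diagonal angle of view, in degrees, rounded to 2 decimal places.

15.43°

Sensor diagonal = √(6.17² + 4.55²) = √58.7714 ≈ 7.6663 mm.
Angle of view α = 2·arctan(d/2f) with d = 7.6663 mm and f = 28.3 mm.
d/2f = 0.13545; arctan(0.13545) ≈ 7.7135°, so α ≈ 15.4271°.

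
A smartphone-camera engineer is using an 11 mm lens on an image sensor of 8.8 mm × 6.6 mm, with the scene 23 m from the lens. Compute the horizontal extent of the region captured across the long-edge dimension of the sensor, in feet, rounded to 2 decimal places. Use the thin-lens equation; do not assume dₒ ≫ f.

dₒ: 23 m = 23000 mm.
Similar triangles through the lens centre give W/dₒ = w/dᵢ; with 1/f = 1/dₒ + 1/dᵢ this gives W = w·(dₒ − f)/f.
W = 8.8 mm × (23000 − 11) / 11 = 8.8 × 2089.9091 ≈ 18391.200 mm = 18391.200/304.8 ft = 60.3386 ft.

60.34 ft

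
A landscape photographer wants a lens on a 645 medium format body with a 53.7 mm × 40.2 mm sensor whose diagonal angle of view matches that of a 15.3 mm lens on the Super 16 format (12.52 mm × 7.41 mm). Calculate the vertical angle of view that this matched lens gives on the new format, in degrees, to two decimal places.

31.81°

Sensor diagonal = √(12.52² + 7.41²) = √211.6585 ≈ 14.5485 mm.
Sensor diagonal = √(53.7² + 40.2²) = √4499.7300 ≈ 67.0800 mm.
Equal diagonal AOV ⇒ f₂ = f₁ · 67.0800/14.5485 = 15.3 × 4.61079 ≈ 70.5451 mm.
Vertical AOV on the new format = 2·arctan(40.2 / (2 × 70.5451)) = 2·arctan(0.28492) ≈ 31.8071°.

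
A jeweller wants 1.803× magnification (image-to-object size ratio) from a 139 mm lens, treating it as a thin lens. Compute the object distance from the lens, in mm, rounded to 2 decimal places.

216.09 mm

With m = dᵢ/dₒ and 1/f = 1/dₒ + 1/dᵢ, substituting dᵢ = m·dₒ gives 1/f = (1 + 1/m)/dₒ, hence dₒ = f·(1 + 1/m).
dₒ = 139 × (1 + 1/1.803) = 139 × 1.55463 ≈ 216.094 mm.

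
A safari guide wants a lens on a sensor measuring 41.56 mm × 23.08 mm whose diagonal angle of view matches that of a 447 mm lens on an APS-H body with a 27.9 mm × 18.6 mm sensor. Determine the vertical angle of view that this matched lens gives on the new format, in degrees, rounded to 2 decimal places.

Sensor diagonal = √(27.9² + 18.6²) = √1124.3700 ≈ 33.5316 mm.
Sensor diagonal = √(41.56² + 23.08²) = √2259.9200 ≈ 47.5386 mm.
Equal diagonal AOV ⇒ f₂ = f₁ · 47.5386/33.5316 = 447 × 1.41772 ≈ 633.7229 mm.
Vertical AOV on the new format = 2·arctan(23.08 / (2 × 633.7229)) = 2·arctan(0.01821) ≈ 2.0865°.

2.09°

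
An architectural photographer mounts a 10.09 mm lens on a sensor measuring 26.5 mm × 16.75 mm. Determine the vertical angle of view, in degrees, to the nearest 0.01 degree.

Angle of view α = 2·arctan(h/2f) with h = 16.75 mm and f = 10.09 mm.
h/2f = 0.83003; arctan(0.83003) ≈ 39.6937°, so α ≈ 79.3874°.

79.39°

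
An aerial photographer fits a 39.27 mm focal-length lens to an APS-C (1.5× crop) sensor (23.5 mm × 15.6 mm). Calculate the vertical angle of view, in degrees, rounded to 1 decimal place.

22.5°

Angle of view α = 2·arctan(h/2f) with h = 15.6 mm and f = 39.27 mm.
h/2f = 0.19862; arctan(0.19862) ≈ 11.2342°, so α ≈ 22.4683°.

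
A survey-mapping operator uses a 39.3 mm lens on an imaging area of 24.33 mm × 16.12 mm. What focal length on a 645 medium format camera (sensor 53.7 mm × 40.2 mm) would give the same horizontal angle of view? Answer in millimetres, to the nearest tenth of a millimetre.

86.7 mm

Equal angle of view means equal width/f ratio, so f₂ = f₁ · (width₂/width₁) = 39.3 × 53.7/24.33.
f₂ = 39.3 × 2.20715 ≈ 86.741 mm.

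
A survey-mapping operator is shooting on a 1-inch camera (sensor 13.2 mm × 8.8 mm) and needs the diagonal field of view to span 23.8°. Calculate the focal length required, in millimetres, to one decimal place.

Sensor diagonal = √(13.2² + 8.8²) = √251.6800 ≈ 15.8644 mm.
From α = 2·arctan(d/2f) we get f = d / (2·tan(α/2)).
With d = 15.8644 mm and α/2 = 11.9°, tan(α/2) ≈ 0.21073, so f ≈ 15.8644 / 0.42147 ≈ 37.6410 mm.

37.6 mm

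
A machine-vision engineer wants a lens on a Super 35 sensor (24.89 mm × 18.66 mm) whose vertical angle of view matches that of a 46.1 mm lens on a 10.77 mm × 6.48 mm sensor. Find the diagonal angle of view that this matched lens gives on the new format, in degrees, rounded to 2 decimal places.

Equal vertical AOV ⇒ f₂ = f₁ · 18.66/6.48 = 46.1 × 2.87963 ≈ 132.7509 mm.
Sensor diagonal = √(24.89² + 18.66²) = √967.7077 ≈ 31.1080 mm.
Diagonal AOV on the new format = 2·arctan(31.1080 / (2 × 132.7509)) = 2·arctan(0.11717) ≈ 13.3654°.

13.37°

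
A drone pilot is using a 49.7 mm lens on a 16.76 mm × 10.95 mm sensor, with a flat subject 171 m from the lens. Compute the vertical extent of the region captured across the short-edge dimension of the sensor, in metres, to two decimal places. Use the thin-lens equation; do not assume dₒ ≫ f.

dₒ: 171 m = 171000 mm.
Similar triangles through the lens centre give W/dₒ = h/dᵢ; with 1/f = 1/dₒ + 1/dᵢ this gives W = h·(dₒ − f)/f.
W = 10.95 mm × (171000 − 49.7) / 49.7 = 10.95 × 3439.6439 ≈ 37664.100 mm = 37.6641 m.

37.66 m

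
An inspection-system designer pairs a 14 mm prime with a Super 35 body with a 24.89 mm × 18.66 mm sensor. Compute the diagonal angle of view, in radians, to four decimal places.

1.6759 rad

Sensor diagonal = √(24.89² + 18.66²) = √967.7077 ≈ 31.1080 mm.
Angle of view α = 2·arctan(d/2f) with d = 31.1080 mm and f = 14 mm.
d/2f = 1.11100; arctan(1.11100) ≈ 0.8379 rad, so α ≈ 1.6759 rad.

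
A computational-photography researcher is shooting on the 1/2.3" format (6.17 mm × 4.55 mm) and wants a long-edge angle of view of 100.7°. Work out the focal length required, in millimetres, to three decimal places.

2.557 mm

From α = 2·arctan(w/2f) we get f = w / (2·tan(α/2)).
With w = 6.17 mm and α/2 = 50.35°, tan(α/2) ≈ 1.20665, so f ≈ 6.17 / 2.41329 ≈ 2.5567 mm.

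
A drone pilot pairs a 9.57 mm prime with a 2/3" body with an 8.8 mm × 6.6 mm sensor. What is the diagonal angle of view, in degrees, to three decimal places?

59.773°

Sensor diagonal = √(8.8² + 6.6²) = √121.0000 ≈ 11.0000 mm.
Angle of view α = 2·arctan(d/2f) with d = 11.0000 mm and f = 9.57 mm.
d/2f = 0.57471; arctan(0.57471) ≈ 29.8865°, so α ≈ 59.7731°.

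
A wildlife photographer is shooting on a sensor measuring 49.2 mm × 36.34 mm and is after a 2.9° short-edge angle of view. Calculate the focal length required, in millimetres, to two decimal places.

From α = 2·arctan(h/2f) we get f = h / (2·tan(α/2)).
With h = 36.34 mm and α/2 = 1.45°, tan(α/2) ≈ 0.02531, so f ≈ 36.34 / 0.05063 ≈ 717.8221 mm.

717.82 mm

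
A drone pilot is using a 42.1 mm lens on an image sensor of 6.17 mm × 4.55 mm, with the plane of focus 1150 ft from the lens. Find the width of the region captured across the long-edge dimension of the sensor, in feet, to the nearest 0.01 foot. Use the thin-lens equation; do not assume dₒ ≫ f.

dₒ: 1150 ft × 304.8 mm/ft = 350519.99 mm.
Similar triangles through the lens centre give W/dₒ = w/dᵢ; with 1/f = 1/dₒ + 1/dᵢ this gives W = w·(dₒ − f)/f.
W = 6.17 mm × (350520 − 42.1) / 42.1 = 6.17 × 8324.8905 ≈ 51364.574 mm = 51364.574/304.8 ft = 168.519 ft.

168.52 ft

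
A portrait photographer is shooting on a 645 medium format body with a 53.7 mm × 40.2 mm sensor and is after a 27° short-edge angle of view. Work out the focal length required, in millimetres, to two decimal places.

From α = 2·arctan(h/2f) we get f = h / (2·tan(α/2)).
With h = 40.2 mm and α/2 = 13.5°, tan(α/2) ≈ 0.24008, so f ≈ 40.2 / 0.48016 ≈ 83.7225 mm.

83.72 mm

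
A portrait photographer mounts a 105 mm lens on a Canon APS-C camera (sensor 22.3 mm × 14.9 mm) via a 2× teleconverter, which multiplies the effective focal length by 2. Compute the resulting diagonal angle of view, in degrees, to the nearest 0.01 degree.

7.31°

Effective focal length f = 105 × 2 = 210 mm.
Sensor diagonal = √(22.3² + 14.9²) = √719.3000 ≈ 26.8198 mm.
α = 2·arctan(26.820 / (2 × 210)) = 2·arctan(0.06386) ≈ 7.3075°.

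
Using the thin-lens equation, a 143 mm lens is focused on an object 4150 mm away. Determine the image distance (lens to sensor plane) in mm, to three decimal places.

148.103 mm

1/dᵢ = 1/f − 1/dₒ = 1/143 − 1/4150 = 0.0067520 mm⁻¹.
dᵢ = 1/0.0067520 ≈ 148.1033 mm.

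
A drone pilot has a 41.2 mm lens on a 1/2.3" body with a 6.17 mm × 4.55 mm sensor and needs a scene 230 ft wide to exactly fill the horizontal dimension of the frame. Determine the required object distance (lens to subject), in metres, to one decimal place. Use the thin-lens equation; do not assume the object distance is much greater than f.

W: 230 ft × 304.8 mm/ft = 70104.00 mm.
Magnification m = w/W = dᵢ/dₒ; combined with 1/f = 1/dₒ + 1/dᵢ this gives dₒ = f·(1 + W/w).
dₒ = 41.2 mm × (1 + 70104/6.17) = 41.2 × 11363.0742 ≈ 468158.657 mm = 468.159 m.

468.2 m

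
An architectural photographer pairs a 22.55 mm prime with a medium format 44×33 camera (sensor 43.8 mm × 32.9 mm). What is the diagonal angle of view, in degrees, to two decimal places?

Sensor diagonal = √(43.8² + 32.9²) = √3000.8500 ≈ 54.7800 mm.
Angle of view α = 2·arctan(d/2f) with d = 54.7800 mm and f = 22.55 mm.
d/2f = 1.21463; arctan(1.21463) ≈ 50.5356°, so α ≈ 101.0712°.

101.07°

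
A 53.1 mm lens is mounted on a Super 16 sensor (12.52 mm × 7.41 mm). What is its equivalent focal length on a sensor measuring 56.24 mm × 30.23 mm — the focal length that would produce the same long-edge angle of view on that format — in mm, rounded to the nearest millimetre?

239 mm

Equal angle of view means equal width/f ratio, so f₂ = f₁ · (width₂/width₁) = 53.1 × 56.24/12.52.
f₂ = 53.1 × 4.49201 ≈ 238.526 mm.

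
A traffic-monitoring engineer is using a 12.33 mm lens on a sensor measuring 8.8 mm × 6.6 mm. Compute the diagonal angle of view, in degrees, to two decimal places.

Sensor diagonal = √(8.8² + 6.6²) = √121.0000 ≈ 11.0000 mm.
Angle of view α = 2·arctan(d/2f) with d = 11.0000 mm and f = 12.33 mm.
d/2f = 0.44607; arctan(0.44607) ≈ 24.0400°, so α ≈ 48.0801°.

48.08°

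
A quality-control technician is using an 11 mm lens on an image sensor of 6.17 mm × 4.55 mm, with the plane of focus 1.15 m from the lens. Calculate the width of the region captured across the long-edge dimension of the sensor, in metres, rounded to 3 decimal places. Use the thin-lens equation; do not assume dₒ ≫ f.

dₒ: 1.15 m = 1150 mm.
Similar triangles through the lens centre give W/dₒ = w/dᵢ; with 1/f = 1/dₒ + 1/dᵢ this gives W = w·(dₒ − f)/f.
W = 6.17 mm × (1150 − 11) / 11 = 6.17 × 103.5455 ≈ 638.875 mm = 0.638875 m.

0.639 m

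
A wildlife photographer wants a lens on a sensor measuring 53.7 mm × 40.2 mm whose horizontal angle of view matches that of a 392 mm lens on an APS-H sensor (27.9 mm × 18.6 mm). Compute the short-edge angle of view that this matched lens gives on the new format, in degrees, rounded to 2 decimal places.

3.05°

Equal horizontal AOV ⇒ f₂ = f₁ · 53.7/27.9 = 392 × 1.92473 ≈ 754.4946 mm.
Short-edge AOV on the new format = 2·arctan(40.2 / (2 × 754.4946)) = 2·arctan(0.02664) ≈ 3.0520°.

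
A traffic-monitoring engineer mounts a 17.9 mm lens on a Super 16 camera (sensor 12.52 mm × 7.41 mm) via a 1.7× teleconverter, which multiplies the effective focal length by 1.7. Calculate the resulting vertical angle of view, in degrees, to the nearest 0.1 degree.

13.9°

Effective focal length f = 17.9 × 1.7 = 30.43 mm.
α = 2·arctan(7.41 / (2 × 30.43)) = 2·arctan(0.12175) ≈ 13.8837°.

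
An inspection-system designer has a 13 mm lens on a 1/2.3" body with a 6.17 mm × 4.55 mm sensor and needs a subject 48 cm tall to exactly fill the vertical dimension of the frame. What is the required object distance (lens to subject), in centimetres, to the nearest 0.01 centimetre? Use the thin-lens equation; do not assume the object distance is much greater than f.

W: 48 cm = 480 mm.
Magnification m = h/W = dᵢ/dₒ; combined with 1/f = 1/dₒ + 1/dᵢ this gives dₒ = f·(1 + W/h).
dₒ = 13 mm × (1 + 480/4.55) = 13 × 106.4945 ≈ 1384.429 mm = 138.443 cm.

138.44 cm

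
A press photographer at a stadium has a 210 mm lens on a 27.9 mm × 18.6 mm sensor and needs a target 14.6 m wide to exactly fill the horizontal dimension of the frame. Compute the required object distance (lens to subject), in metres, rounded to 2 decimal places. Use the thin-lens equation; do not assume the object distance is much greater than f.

110.10 m

W: 14.6 m = 14600 mm.
Magnification m = w/W = dᵢ/dₒ; combined with 1/f = 1/dₒ + 1/dᵢ this gives dₒ = f·(1 + W/w).
dₒ = 210 mm × (1 + 14600/27.9) = 210 × 524.2975 ≈ 110102.473 mm = 110.102 m.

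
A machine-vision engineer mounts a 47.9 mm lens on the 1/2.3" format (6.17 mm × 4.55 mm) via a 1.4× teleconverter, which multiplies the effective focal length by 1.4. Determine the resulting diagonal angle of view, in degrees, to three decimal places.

Effective focal length f = 47.9 × 1.4 = 67.06 mm.
Sensor diagonal = √(6.17² + 4.55²) = √58.7714 ≈ 7.6663 mm.
α = 2·arctan(7.666 / (2 × 67.06)) = 2·arctan(0.05716) ≈ 6.5429°.

6.543°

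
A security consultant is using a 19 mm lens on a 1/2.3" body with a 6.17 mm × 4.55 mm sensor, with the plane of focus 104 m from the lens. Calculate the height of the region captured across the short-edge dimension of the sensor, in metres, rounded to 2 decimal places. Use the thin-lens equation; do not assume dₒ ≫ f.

24.90 m

dₒ: 104 m = 104000 mm.
Similar triangles through the lens centre give W/dₒ = h/dᵢ; with 1/f = 1/dₒ + 1/dᵢ this gives W = h·(dₒ − f)/f.
W = 4.55 mm × (104000 − 19) / 19 = 4.55 × 5472.6842 ≈ 24900.713 mm = 24.9007 m.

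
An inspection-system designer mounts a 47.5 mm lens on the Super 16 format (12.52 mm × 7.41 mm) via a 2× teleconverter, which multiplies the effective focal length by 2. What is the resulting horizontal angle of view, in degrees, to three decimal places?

7.540°

Effective focal length f = 47.5 × 2 = 95 mm.
α = 2·arctan(12.52 / (2 × 95)) = 2·arctan(0.06589) ≈ 7.5401°.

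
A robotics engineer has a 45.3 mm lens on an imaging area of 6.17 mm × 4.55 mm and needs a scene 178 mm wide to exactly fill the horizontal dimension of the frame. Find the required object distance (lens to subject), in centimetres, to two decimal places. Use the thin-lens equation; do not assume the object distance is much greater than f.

Magnification m = w/W = dᵢ/dₒ; combined with 1/f = 1/dₒ + 1/dᵢ this gives dₒ = f·(1 + W/w).
dₒ = 45.3 mm × (1 + 178/6.17) = 45.3 × 29.8493 ≈ 1352.172 mm = 135.217 cm.

135.22 cm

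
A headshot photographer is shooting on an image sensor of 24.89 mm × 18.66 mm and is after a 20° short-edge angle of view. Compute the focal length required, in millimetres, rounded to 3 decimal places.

From α = 2·arctan(h/2f) we get f = h / (2·tan(α/2)).
With h = 18.66 mm and α/2 = 10°, tan(α/2) ≈ 0.17633, so f ≈ 18.66 / 0.35265 ≈ 52.9131 mm.

52.913 mm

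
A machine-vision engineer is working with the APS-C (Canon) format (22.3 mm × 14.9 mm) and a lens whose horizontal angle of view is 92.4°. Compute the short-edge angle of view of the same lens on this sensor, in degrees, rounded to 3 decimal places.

From the horizontal AOV: f = 22.3 / (2·tan(46.2°)) = 22.3 / 2.08558 ≈ 10.6925 mm.
Short-edge AOV = 2·arctan(14.9 / (2 × 10.6925)) = 2·arctan(0.69675) ≈ 69.7339°.

69.734°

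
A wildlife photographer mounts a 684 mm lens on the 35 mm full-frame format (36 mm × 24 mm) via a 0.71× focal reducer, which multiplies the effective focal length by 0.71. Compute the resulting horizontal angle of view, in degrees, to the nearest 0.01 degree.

4.25°

Effective focal length f = 684 × 0.71 = 485.64 mm.
α = 2·arctan(36 / (2 × 485.64)) = 2·arctan(0.03706) ≈ 4.2453°.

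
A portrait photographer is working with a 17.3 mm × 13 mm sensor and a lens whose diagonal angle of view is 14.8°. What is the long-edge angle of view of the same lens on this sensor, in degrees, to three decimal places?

11.856°

Sensor diagonal = √(17.3² + 13²) = √468.2900 ≈ 21.6400 mm.
From the diagonal AOV: f = 21.6400 / (2·tan(7.4°)) = 21.6400 / 0.25975 ≈ 83.3094 mm.
Long-edge AOV = 2·arctan(17.3 / (2 × 83.3094)) = 2·arctan(0.10383) ≈ 11.8555°.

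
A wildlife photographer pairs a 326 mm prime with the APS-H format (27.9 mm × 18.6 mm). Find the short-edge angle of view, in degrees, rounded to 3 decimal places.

3.268°

Angle of view α = 2·arctan(h/2f) with h = 18.6 mm and f = 326 mm.
h/2f = 0.02853; arctan(0.02853) ≈ 1.6341°, so α ≈ 3.2681°.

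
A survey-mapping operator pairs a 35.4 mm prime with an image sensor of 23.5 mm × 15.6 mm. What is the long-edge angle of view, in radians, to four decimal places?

Angle of view α = 2·arctan(w/2f) with w = 23.5 mm and f = 35.4 mm.
w/2f = 0.33192; arctan(0.33192) ≈ 0.3205 rad, so α ≈ 0.6410 rad.

0.6410 rad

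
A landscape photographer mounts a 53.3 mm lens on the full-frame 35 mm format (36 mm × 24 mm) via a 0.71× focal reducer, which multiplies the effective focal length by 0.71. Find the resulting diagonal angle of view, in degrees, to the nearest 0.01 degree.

59.51°

Effective focal length f = 53.3 × 0.71 = 37.843 mm.
Sensor diagonal = √(36² + 24²) = √1872.0000 ≈ 43.2666 mm.
α = 2·arctan(43.267 / (2 × 37.843)) = 2·arctan(0.57166) ≈ 59.5097°.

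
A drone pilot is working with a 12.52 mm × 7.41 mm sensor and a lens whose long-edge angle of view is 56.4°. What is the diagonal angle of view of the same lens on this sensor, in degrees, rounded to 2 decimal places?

From the long-edge AOV: f = 12.52 / (2·tan(28.2°)) = 12.52 / 1.07239 ≈ 11.6749 mm.
Sensor diagonal = √(12.52² + 7.41²) = √211.6585 ≈ 14.5485 mm.
Diagonal AOV = 2·arctan(14.5485 / (2 × 11.6749)) = 2·arctan(0.62307) ≈ 63.8516°.

63.85°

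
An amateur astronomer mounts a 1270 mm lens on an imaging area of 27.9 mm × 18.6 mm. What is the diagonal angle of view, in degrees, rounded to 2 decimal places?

1.51°

Sensor diagonal = √(27.9² + 18.6²) = √1124.3700 ≈ 33.5316 mm.
Angle of view α = 2·arctan(d/2f) with d = 33.5316 mm and f = 1270 mm.
d/2f = 0.01320; arctan(0.01320) ≈ 0.7563°, so α ≈ 1.5127°.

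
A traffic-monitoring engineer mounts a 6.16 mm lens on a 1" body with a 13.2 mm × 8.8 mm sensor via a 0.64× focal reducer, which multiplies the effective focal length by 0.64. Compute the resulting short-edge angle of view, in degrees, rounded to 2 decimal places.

96.28°

Effective focal length f = 6.16 × 0.64 = 3.9424 mm.
α = 2·arctan(8.8 / (2 × 3.9424)) = 2·arctan(1.11607) ≈ 96.2793°.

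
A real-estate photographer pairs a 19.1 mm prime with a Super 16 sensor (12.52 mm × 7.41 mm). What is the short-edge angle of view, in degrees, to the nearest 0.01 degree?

21.96°

Angle of view α = 2·arctan(h/2f) with h = 7.41 mm and f = 19.1 mm.
h/2f = 0.19398; arctan(0.19398) ≈ 10.9778°, so α ≈ 21.9557°.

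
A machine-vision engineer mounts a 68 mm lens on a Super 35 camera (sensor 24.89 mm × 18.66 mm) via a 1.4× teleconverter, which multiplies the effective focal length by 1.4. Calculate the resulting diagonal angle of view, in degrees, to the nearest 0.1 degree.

18.6°

Effective focal length f = 68 × 1.4 = 95.2 mm.
Sensor diagonal = √(24.89² + 18.66²) = √967.7077 ≈ 31.1080 mm.
α = 2·arctan(31.108 / (2 × 95.2)) = 2·arctan(0.16338) ≈ 18.5583°.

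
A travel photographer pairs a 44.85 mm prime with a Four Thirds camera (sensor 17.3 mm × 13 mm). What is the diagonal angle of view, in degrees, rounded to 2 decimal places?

Sensor diagonal = √(17.3² + 13²) = √468.2900 ≈ 21.6400 mm.
Angle of view α = 2·arctan(d/2f) with d = 21.6400 mm and f = 44.85 mm.
d/2f = 0.24125; arctan(0.24125) ≈ 13.5634°, so α ≈ 27.1267°.

27.13°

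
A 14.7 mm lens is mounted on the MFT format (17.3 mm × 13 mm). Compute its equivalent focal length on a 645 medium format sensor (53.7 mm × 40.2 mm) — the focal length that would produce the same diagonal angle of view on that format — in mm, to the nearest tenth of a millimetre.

Sensor diagonal = √(17.3² + 13²) = √468.2900 ≈ 21.6400 mm.
Sensor diagonal = √(53.7² + 40.2²) = √4499.7300 ≈ 67.0800 mm.
Equal angle of view means equal diagonal/f ratio, so f₂ = f₁ · (diagonal₂/diagonal₁) = 14.7 × 67.0800/21.6400.
f₂ = 14.7 × 3.09982 ≈ 45.567 mm.

45.6 mm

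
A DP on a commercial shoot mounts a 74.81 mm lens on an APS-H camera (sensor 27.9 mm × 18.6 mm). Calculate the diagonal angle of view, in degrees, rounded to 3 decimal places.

25.264°

Sensor diagonal = √(27.9² + 18.6²) = √1124.3700 ≈ 33.5316 mm.
Angle of view α = 2·arctan(d/2f) with d = 33.5316 mm and f = 74.81 mm.
d/2f = 0.22411; arctan(0.22411) ≈ 12.6319°, so α ≈ 25.2639°.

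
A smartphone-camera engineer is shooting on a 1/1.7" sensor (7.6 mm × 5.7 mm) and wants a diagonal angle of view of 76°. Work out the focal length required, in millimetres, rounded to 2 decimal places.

Sensor diagonal = √(7.6² + 5.7²) = √90.2500 ≈ 9.5000 mm.
From α = 2·arctan(d/2f) we get f = d / (2·tan(α/2)).
With d = 9.5000 mm and α/2 = 38°, tan(α/2) ≈ 0.78129, so f ≈ 9.5000 / 1.56257 ≈ 6.0797 mm.

6.08 mm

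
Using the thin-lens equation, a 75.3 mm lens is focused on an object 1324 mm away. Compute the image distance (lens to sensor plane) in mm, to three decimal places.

79.841 mm

1/dᵢ = 1/f − 1/dₒ = 1/75.3 − 1/1324 = 0.0125249 mm⁻¹.
dᵢ = 1/0.0125249 ≈ 79.8408 mm.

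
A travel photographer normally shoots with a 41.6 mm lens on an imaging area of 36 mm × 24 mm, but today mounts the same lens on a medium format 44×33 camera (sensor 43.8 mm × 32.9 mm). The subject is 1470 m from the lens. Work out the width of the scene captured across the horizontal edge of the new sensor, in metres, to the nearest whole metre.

1548 m

The focal length stays 41.6 mm; the relevant sensor dimension is now w = 43.8 mm. Object distance dₒ = 1470 m = 1.47e+06 mm.
Thin-lens field width W = w·(dₒ − f)/f = 43.8 × (1.47e+06 − 41.6)/41.6 ≈ 1547696.585 mm = 1547.7 m.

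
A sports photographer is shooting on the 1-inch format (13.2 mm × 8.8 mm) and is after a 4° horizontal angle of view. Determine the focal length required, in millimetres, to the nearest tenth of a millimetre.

189.0 mm

From α = 2·arctan(w/2f) we get f = w / (2·tan(α/2)).
With w = 13.2 mm and α/2 = 2°, tan(α/2) ≈ 0.03492, so f ≈ 13.2 / 0.06984 ≈ 188.9993 mm.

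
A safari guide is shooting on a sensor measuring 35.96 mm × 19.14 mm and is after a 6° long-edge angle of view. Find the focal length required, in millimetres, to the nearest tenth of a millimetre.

From α = 2·arctan(w/2f) we get f = w / (2·tan(α/2)).
With w = 35.96 mm and α/2 = 3°, tan(α/2) ≈ 0.05241, so f ≈ 35.96 / 0.10482 ≈ 343.0788 mm.

343.1 mm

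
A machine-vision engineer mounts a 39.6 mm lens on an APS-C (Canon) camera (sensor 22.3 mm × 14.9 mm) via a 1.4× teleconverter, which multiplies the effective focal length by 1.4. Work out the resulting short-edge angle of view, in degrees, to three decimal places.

15.307°

Effective focal length f = 39.6 × 1.4 = 55.44 mm.
α = 2·arctan(14.9 / (2 × 55.44)) = 2·arctan(0.13438) ≈ 15.3071°.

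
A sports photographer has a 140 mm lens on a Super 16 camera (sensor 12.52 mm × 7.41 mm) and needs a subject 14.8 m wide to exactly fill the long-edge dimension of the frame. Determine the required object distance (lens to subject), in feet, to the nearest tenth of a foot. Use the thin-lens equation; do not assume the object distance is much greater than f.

W: 14.8 m = 14800 mm.
Magnification m = w/W = dᵢ/dₒ; combined with 1/f = 1/dₒ + 1/dᵢ this gives dₒ = f·(1 + W/w).
dₒ = 140 mm × (1 + 14800/12.52) = 140 × 1183.1086 ≈ 165635.208 mm = 165635.208/304.8 ft = 543.423 ft.

543.4 ft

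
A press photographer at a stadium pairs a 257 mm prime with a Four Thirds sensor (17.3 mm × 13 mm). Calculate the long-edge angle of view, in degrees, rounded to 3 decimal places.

3.855°

Angle of view α = 2·arctan(w/2f) with w = 17.3 mm and f = 257 mm.
w/2f = 0.03366; arctan(0.03366) ≈ 1.9277°, so α ≈ 3.8554°.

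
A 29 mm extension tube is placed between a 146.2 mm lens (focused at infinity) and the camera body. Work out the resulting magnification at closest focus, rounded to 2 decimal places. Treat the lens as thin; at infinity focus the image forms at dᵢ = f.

The tube moves the image plane from f to f + e, so dᵢ = 146.2 + 29 = 175.2 mm. Focus is achieved when 1/f = 1/dₒ + 1/dᵢ, giving dₒ = 1/(1/f − 1/(f+e)).
Magnification m = dᵢ/dₒ = (f+e)·(1/f − 1/(f+e)) = e/f = 29/146.2 ≈ 0.1984.

0.20×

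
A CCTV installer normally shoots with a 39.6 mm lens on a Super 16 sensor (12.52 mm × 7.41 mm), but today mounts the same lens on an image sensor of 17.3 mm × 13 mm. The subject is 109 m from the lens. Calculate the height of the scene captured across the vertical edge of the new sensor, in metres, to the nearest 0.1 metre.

The focal length stays 39.6 mm; the relevant sensor dimension is now h = 13 mm. Object distance dₒ = 109 m = 109000 mm.
Thin-lens field height W = h·(dₒ − f)/f = 13 × (109000 − 39.6)/39.6 ≈ 35769.828 mm = 35.7698 m.

35.8 m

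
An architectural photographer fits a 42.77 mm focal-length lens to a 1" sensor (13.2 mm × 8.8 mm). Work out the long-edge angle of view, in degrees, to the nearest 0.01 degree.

17.54°

Angle of view α = 2·arctan(w/2f) with w = 13.2 mm and f = 42.77 mm.
w/2f = 0.15431; arctan(0.15431) ≈ 8.7723°, so α ≈ 17.5447°.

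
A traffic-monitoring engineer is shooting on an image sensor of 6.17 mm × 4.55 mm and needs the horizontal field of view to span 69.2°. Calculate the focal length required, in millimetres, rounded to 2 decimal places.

From α = 2·arctan(w/2f) we get f = w / (2·tan(α/2)).
With w = 6.17 mm and α/2 = 34.6°, tan(α/2) ≈ 0.68985, so f ≈ 6.17 / 1.37971 ≈ 4.4720 mm.

4.47 mm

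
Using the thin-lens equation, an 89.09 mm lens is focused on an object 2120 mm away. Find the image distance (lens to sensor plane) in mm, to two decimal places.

1/dᵢ = 1/f − 1/dₒ = 1/89.09 − 1/2120 = 0.0107529 mm⁻¹.
dᵢ = 1/0.0107529 ≈ 92.9981 mm.

93.00 mm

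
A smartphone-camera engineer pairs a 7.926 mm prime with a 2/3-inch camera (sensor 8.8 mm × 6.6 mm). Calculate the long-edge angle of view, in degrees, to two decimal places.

Angle of view α = 2·arctan(w/2f) with w = 8.8 mm and f = 7.926 mm.
w/2f = 0.55513; arctan(0.55513) ≈ 29.0362°, so α ≈ 58.0724°.

58.07°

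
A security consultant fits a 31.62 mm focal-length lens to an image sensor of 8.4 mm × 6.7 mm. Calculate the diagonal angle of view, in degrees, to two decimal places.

Sensor diagonal = √(8.4² + 6.7²) = √115.4500 ≈ 10.7448 mm.
Angle of view α = 2·arctan(d/2f) with d = 10.7448 mm and f = 31.62 mm.
d/2f = 0.16990; arctan(0.16990) ≈ 9.6427°, so α ≈ 19.2855°.

19.29°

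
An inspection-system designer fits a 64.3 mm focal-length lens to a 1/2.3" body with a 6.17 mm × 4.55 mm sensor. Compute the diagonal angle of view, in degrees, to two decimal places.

Sensor diagonal = √(6.17² + 4.55²) = √58.7714 ≈ 7.6663 mm.
Angle of view α = 2·arctan(d/2f) with d = 7.6663 mm and f = 64.3 mm.
d/2f = 0.05961; arctan(0.05961) ≈ 3.4115°, so α ≈ 6.8231°.

6.82°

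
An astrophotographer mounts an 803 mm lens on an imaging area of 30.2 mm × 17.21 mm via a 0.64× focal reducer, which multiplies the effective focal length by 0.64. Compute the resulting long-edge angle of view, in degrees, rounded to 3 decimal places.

3.366°

Effective focal length f = 803 × 0.64 = 513.92 mm.
α = 2·arctan(30.2 / (2 × 513.92)) = 2·arctan(0.02938) ≈ 3.3660°.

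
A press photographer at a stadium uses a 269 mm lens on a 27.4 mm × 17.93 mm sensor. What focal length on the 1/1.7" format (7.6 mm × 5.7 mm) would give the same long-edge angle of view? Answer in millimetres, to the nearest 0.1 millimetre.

Equal angle of view means equal width/f ratio, so f₂ = f₁ · (width₂/width₁) = 269 × 7.6/27.4.
f₂ = 269 × 0.27737 ≈ 74.613 mm.

74.6 mm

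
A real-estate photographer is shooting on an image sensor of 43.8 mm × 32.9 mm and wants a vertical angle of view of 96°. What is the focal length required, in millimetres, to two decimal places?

From α = 2·arctan(h/2f) we get f = h / (2·tan(α/2)).
With h = 32.9 mm and α/2 = 48°, tan(α/2) ≈ 1.11061, so f ≈ 32.9 / 2.22123 ≈ 14.8116 mm.

14.81 mm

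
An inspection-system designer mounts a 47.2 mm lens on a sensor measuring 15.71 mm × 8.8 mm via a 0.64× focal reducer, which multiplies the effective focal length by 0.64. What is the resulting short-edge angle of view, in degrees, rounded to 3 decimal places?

Effective focal length f = 47.2 × 0.64 = 30.208 mm.
α = 2·arctan(8.8 / (2 × 30.208)) = 2·arctan(0.14566) ≈ 16.5745°.

16.574°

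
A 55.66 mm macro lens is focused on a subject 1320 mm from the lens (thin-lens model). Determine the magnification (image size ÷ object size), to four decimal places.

0.0440×

Thin lens: 1/f = 1/dₒ + 1/dᵢ → 1/dᵢ = 1/55.66 − 1/1320 = 0.0172086 mm⁻¹, so dᵢ ≈ 58.1103 mm.
Magnification m = dᵢ/dₒ = 58.1103/1320 ≈ 0.04402.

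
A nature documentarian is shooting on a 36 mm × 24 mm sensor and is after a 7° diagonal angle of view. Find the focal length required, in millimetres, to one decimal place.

353.7 mm

Sensor diagonal = √(36² + 24²) = √1872.0000 ≈ 43.2666 mm.
From α = 2·arctan(d/2f) we get f = d / (2·tan(α/2)).
With d = 43.2666 mm and α/2 = 3.5°, tan(α/2) ≈ 0.06116, so f ≈ 43.2666 / 0.12233 ≈ 353.7015 mm.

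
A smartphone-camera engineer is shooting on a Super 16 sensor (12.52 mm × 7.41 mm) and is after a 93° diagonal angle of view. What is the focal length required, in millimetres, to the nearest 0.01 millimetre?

Sensor diagonal = √(12.52² + 7.41²) = √211.6585 ≈ 14.5485 mm.
From α = 2·arctan(d/2f) we get f = d / (2·tan(α/2)).
With d = 14.5485 mm and α/2 = 46.5°, tan(α/2) ≈ 1.05378, so f ≈ 14.5485 / 2.10756 ≈ 6.9030 mm.

6.90 mm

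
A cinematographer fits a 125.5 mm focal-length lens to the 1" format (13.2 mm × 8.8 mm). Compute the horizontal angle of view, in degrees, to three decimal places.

6.021°

Angle of view α = 2·arctan(w/2f) with w = 13.2 mm and f = 125.5 mm.
w/2f = 0.05259; arctan(0.05259) ≈ 3.0104°, so α ≈ 6.0208°.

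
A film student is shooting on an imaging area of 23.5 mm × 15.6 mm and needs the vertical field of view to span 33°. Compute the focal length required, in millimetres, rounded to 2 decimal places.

From α = 2·arctan(h/2f) we get f = h / (2·tan(α/2)).
With h = 15.6 mm and α/2 = 16.5°, tan(α/2) ≈ 0.29621, so f ≈ 15.6 / 0.59243 ≈ 26.3324 mm.

26.33 mm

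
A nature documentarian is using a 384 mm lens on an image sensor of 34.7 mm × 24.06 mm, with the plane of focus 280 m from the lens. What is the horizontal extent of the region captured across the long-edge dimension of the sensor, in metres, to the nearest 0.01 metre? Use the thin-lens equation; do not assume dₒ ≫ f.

dₒ: 280 m = 280000 mm.
Similar triangles through the lens centre give W/dₒ = w/dᵢ; with 1/f = 1/dₒ + 1/dᵢ this gives W = w·(dₒ − f)/f.
W = 34.7 mm × (280000 − 384) / 384 = 34.7 × 728.1667 ≈ 25267.383 mm = 25.2674 m.

25.27 m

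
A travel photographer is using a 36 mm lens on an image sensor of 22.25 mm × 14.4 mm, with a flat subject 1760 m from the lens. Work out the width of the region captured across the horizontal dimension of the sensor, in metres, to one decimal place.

1087.8 m

dₒ: 1760 m = 1.76e+06 mm.
Similar triangles through the lens centre give W/dₒ = w/dᵢ; with 1/f = 1/dₒ + 1/dᵢ this gives W = w·(dₒ − f)/f.
W = 22.25 mm × (1.76e+06 − 36) / 36 = 22.25 × 48887.8889 ≈ 1087755.528 mm = 1087.76 m.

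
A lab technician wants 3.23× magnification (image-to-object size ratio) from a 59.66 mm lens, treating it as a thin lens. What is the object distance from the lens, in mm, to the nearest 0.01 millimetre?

With m = dᵢ/dₒ and 1/f = 1/dₒ + 1/dᵢ, substituting dᵢ = m·dₒ gives 1/f = (1 + 1/m)/dₒ, hence dₒ = f·(1 + 1/m).
dₒ = 59.66 × (1 + 1/3.23) = 59.66 × 1.30960 ≈ 78.131 mm.

78.13 mm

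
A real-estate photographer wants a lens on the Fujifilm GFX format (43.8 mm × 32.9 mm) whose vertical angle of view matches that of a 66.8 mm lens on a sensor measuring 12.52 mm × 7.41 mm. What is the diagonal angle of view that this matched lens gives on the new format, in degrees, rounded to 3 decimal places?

10.553°

Equal vertical AOV ⇒ f₂ = f₁ · 32.9/7.41 = 66.8 × 4.43995 ≈ 296.5884 mm.
Sensor diagonal = √(43.8² + 32.9²) = √3000.8500 ≈ 54.7800 mm.
Diagonal AOV on the new format = 2·arctan(54.7800 / (2 × 296.5884)) = 2·arctan(0.09235) ≈ 10.5526°.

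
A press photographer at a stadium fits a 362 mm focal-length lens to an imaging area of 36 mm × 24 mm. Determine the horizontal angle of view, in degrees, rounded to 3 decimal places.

Angle of view α = 2·arctan(w/2f) with w = 36 mm and f = 362 mm.
w/2f = 0.04972; arctan(0.04972) ≈ 2.8466°, so α ≈ 5.6932°.

5.693°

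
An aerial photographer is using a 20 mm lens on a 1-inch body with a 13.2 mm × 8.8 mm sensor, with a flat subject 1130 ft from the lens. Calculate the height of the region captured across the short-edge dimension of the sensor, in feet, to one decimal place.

497.2 ft

dₒ: 1130 ft × 304.8 mm/ft = 344423.99 mm.
Similar triangles through the lens centre give W/dₒ = h/dᵢ; with 1/f = 1/dₒ + 1/dᵢ this gives W = h·(dₒ − f)/f.
W = 8.8 mm × (344424 − 20) / 20 = 8.8 × 17220.1994 ≈ 151537.755 mm = 151537.755/304.8 ft = 497.171 ft.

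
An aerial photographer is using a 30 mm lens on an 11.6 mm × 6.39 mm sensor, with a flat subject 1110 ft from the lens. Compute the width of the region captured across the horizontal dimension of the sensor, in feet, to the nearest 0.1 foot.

dₒ: 1110 ft × 304.8 mm/ft = 338327.99 mm.
Similar triangles through the lens centre give W/dₒ = w/dᵢ; with 1/f = 1/dₒ + 1/dᵢ this gives W = w·(dₒ − f)/f.
W = 11.6 mm × (338328 − 30) / 30 = 11.6 × 11276.5996 ≈ 130808.556 mm = 130808.556/304.8 ft = 429.162 ft.

429.2 ft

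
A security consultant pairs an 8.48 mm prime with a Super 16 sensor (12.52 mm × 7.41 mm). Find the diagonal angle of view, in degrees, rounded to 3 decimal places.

81.247°

Sensor diagonal = √(12.52² + 7.41²) = √211.6585 ≈ 14.5485 mm.
Angle of view α = 2·arctan(d/2f) with d = 14.5485 mm and f = 8.48 mm.
d/2f = 0.85781; arctan(0.85781) ≈ 40.6234°, so α ≈ 81.2468°.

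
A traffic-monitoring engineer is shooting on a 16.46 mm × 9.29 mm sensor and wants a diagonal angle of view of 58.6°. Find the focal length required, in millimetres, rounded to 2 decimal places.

16.84 mm

Sensor diagonal = √(16.46² + 9.29²) = √357.2357 ≈ 18.9007 mm.
From α = 2·arctan(d/2f) we get f = d / (2·tan(α/2)).
With d = 18.9007 mm and α/2 = 29.3°, tan(α/2) ≈ 0.56117, so f ≈ 18.9007 / 1.12235 ≈ 16.8403 mm.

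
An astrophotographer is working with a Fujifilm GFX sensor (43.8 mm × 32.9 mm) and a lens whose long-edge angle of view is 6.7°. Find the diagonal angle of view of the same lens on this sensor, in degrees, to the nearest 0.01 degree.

From the long-edge AOV: f = 43.8 / (2·tan(3.35°)) = 43.8 / 0.11707 ≈ 374.1336 mm.
Sensor diagonal = √(43.8² + 32.9²) = √3000.8500 ≈ 54.7800 mm.
Diagonal AOV = 2·arctan(54.7800 / (2 × 374.1336)) = 2·arctan(0.07321) ≈ 8.3742°.

8.37°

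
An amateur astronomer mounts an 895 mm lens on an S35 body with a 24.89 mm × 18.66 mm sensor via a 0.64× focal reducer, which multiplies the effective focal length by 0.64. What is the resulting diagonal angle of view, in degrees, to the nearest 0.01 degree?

Effective focal length f = 895 × 0.64 = 572.8 mm.
Sensor diagonal = √(24.89² + 18.66²) = √967.7077 ≈ 31.1080 mm.
α = 2·arctan(31.108 / (2 × 572.8)) = 2·arctan(0.02715) ≈ 3.1109°.

3.11°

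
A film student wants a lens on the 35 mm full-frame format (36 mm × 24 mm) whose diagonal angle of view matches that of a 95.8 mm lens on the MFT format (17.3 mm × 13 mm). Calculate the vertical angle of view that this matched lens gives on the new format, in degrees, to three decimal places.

7.170°

Sensor diagonal = √(17.3² + 13²) = √468.2900 ≈ 21.6400 mm.
Sensor diagonal = √(36² + 24²) = √1872.0000 ≈ 43.2666 mm.
Equal diagonal AOV ⇒ f₂ = f₁ · 43.2666/21.6400 = 95.8 × 1.99938 ≈ 191.5407 mm.
Vertical AOV on the new format = 2·arctan(24 / (2 × 191.5407)) = 2·arctan(0.06265) ≈ 7.1698°.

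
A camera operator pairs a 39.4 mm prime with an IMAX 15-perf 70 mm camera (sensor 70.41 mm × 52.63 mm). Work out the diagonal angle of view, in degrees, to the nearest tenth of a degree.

Sensor diagonal = √(70.41² + 52.63²) = √7727.4850 ≈ 87.9061 mm.
Angle of view α = 2·arctan(d/2f) with d = 87.9061 mm and f = 39.4 mm.
d/2f = 1.11556; arctan(1.11556) ≈ 48.1266°, so α ≈ 96.2532°.

96.3°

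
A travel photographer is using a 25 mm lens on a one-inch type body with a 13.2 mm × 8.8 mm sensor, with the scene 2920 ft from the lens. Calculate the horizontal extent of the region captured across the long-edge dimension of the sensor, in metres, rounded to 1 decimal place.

469.9 m

dₒ: 2920 ft × 304.8 mm/ft = 890015.97 mm.
Similar triangles through the lens centre give W/dₒ = w/dᵢ; with 1/f = 1/dₒ + 1/dᵢ this gives W = w·(dₒ − f)/f.
W = 13.2 mm × (890016 − 25) / 25 = 13.2 × 35599.6389 ≈ 469915.233 mm = 469.915 m.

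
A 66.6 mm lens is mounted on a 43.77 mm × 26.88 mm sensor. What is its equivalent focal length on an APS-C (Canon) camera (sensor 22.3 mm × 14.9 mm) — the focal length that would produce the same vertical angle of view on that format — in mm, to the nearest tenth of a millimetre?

Equal angle of view means equal height/f ratio, so f₂ = f₁ · (height₂/height₁) = 66.6 × 14.9/26.88.
f₂ = 66.6 × 0.55432 ≈ 36.917 mm.

36.9 mm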